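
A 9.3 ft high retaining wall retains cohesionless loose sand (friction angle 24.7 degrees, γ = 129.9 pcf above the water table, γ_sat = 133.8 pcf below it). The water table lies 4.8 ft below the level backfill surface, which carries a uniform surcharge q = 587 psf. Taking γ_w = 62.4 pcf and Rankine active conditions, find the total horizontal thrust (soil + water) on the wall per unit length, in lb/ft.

K_a = tan²(45° − φ/2) = 0.4106.
γ' = 133.8 − 62.4 = 71.40 pcf. h₂ = H − d_w = 4.5 ft.
σ'_h: at surface K_a·q = 241.0; at WT K_a(q+γd_w) = 497.0; at base K_a(q+γd_w+γ'h₂) = 628.9 psf.
P₁ = ½(241.0+497.0)×4.8 = 1771; P₂ = ½(497.0+628.9)×4.5 = 2533; P_w = ½γ_w h₂² = 631.8.
Total = 1771+2533+631.8 = 4936 lb/ft.

4940 lb/ft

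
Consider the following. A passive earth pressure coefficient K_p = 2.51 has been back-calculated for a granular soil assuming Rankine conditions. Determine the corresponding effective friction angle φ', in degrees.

25.5°

K_p = (1+sin φ)/(1−sin φ) ⇒ sin φ = (K_p − 1)/(K_p + 1) = 0.4302.
φ = arcsin(0.4302) = 25.48°.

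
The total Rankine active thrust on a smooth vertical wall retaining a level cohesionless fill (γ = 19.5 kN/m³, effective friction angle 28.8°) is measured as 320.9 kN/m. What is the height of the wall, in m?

9.70 m

K_a = 0.3498. P_a = ½ K_a γ H² ⇒ H = √(2P_a/(K_a γ)).
H = √(2×320.9/(0.3498×19.5)) = 9.701 m.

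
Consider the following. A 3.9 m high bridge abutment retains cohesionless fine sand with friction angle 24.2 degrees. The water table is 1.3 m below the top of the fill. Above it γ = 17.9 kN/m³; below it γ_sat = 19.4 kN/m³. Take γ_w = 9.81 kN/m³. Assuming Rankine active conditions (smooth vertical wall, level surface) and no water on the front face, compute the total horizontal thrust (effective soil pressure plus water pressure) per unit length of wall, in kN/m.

78.4 kN/m

K_a = tan²(45° − φ/2) = 0.4185.
γ' = 19.4 − 9.81 = 9.590 kN/m³. Depth below WT = 2.6 m.
σ'_h at WT = K_a γ d_w = 9.739 kPa; at base = 9.739 + K_a γ' × 2.6 = 20.17 kPa.
P₁ (0–1.3 m) = ½×9.739×1.3 = 6.330. P₂ (1.3–3.9 m) = ½(9.739+20.17)×2.6 = 38.89.
P_w = ½ γ_w h₂² = 0.5×9.81×2.6² = 33.16. Total = 6.330+38.89+33.16 = 78.38 kN/m.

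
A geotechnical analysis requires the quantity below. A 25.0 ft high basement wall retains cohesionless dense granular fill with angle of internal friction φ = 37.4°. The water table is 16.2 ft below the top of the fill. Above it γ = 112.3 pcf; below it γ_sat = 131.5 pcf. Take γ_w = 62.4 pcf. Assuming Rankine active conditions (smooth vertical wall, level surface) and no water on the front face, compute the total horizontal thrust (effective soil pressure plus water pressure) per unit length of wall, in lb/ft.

K_a = tan²(45° − φ/2) = 0.2443.
γ' = 131.5 − 62.4 = 69.10 pcf. Depth below WT = 8.8 ft.
σ'_h at WT = K_a γ d_w = 444.4 psf; at base = 444.4 + K_a γ' × 8.8 = 592.9 psf.
P₁ (0–16.2 ft) = ½×444.4×16.2 = 3599. P₂ (16.2–25.0 ft) = ½(444.4+592.9)×8.8 = 4564.
P_w = ½ γ_w h₂² = 0.5×62.4×8.8² = 2416. Total = 3599+4564+2416 = 10580 lb/ft.

10600 lb/ft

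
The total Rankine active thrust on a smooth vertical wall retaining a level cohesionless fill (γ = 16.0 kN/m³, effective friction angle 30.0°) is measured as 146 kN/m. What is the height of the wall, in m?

K_a = 0.3333. P_a = ½ K_a γ H² ⇒ H = √(2P_a/(K_a γ)).
H = √(2×146/(0.3333×16.0)) = 7.399 m.

7.40 m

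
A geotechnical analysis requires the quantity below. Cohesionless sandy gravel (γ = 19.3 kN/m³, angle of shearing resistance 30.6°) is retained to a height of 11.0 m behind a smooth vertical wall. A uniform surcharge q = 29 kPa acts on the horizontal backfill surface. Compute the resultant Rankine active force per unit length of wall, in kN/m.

484 kN/m

K_a = tan²(45° − φ/2) = 0.3253.
Soil triangle: ½ K_a γ H² = 0.5×0.3253×19.3×11.0² = 379.9 kN/m.
Surcharge rectangle: K_a q H = 0.3253×29×11.0 = 103.8 kN/m.
Total = 379.9 + 103.8 = 483.7 kN/m.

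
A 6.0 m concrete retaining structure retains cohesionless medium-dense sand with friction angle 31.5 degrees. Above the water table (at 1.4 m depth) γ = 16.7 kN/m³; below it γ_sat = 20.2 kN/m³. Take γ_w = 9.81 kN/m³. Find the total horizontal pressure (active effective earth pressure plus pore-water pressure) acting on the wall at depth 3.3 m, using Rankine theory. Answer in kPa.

32.2 kPa

K_a = (1 − sin φ)/(1 + sin φ) = 0.3136.
γ' = 20.2 − 9.81 = 10.39 kN/m³.
Effective vertical stress at 3.3 m: σ'_v = 16.7×1.4 + 10.39×1.90 = 43.12 kPa.
σ'_h = K_a σ'_v = 0.3136 × 43.12 = 13.52 kPa; u = γ_w × 1.90 = 18.64 kPa.
Total σ_h = 13.52 + 18.64 = 32.16 kPa.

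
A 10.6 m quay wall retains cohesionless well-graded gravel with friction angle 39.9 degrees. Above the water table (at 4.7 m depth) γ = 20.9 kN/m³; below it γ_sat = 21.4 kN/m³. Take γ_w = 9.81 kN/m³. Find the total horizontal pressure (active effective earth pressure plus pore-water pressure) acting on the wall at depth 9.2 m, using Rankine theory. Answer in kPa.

77.0 kPa

K_a = (1 − sin φ)/(1 + sin φ) = 0.2184.
γ' = 21.4 − 9.81 = 11.59 kN/m³.
Effective vertical stress at 9.2 m: σ'_v = 20.9×4.7 + 11.59×4.50 = 150.4 kPa.
σ'_h = K_a σ'_v = 0.2184 × 150.4 = 32.85 kPa; u = γ_w × 4.50 = 44.14 kPa.
Total σ_h = 32.85 + 44.14 = 76.99 kPa.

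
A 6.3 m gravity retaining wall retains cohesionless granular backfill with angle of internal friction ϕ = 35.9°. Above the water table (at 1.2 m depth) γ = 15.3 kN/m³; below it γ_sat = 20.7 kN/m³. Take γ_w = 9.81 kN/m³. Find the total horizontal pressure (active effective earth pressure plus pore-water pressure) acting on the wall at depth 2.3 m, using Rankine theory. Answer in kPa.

K_a = (1 − sin φ)/(1 + sin φ) = 0.2607.
γ' = 20.7 − 9.81 = 10.89 kN/m³.
Effective vertical stress at 2.3 m: σ'_v = 15.3×1.2 + 10.89×1.10 = 30.34 kPa.
σ'_h = K_a σ'_v = 0.2607 × 30.34 = 7.911 kPa; u = γ_w × 1.10 = 10.79 kPa.
Total σ_h = 7.911 + 10.79 = 18.70 kPa.

18.7 kPa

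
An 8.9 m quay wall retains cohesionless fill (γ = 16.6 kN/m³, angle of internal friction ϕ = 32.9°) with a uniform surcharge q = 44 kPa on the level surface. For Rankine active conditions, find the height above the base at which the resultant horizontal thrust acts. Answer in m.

3.52 m

K_a = 0.2960.
Triangular part P₁ = ½K_aγH² = 194.6 at H/3 = 2.967 m; rectangular part P₂ = K_a q H = 115.9 at H/2 = 4.450 m.
ȳ = (P₁·2.967 + P₂·4.450)/(P₁+P₂) = 3.520 m.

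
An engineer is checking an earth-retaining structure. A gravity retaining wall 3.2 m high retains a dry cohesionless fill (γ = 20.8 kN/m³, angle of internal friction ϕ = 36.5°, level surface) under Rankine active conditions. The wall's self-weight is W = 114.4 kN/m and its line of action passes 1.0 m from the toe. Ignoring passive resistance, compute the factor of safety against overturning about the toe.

3.96

K_a = tan²(45° − 36.5°/2) = 0.2541.
P_a = ½K_aγH² = 0.5×0.2541×20.8×3.2² = 27.06 kN/m, acting at H/3 = 1.067 m above the base.
Overturning moment M_o = P_a × H/3 = 27.06 × 1.067 = 28.86.
Resisting moment M_r = W × 1.0 = 114.4 × 1.0 = 114.4.
FS_overturning = M_r/M_o = 114.4/28.86 = 3.964.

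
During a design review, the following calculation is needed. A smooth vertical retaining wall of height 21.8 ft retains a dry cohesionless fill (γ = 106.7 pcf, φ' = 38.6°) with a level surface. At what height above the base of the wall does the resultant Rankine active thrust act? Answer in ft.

K_a = 0.2316.
The pressure distribution is triangular, so the resultant acts at H/3 above the base = 21.8/3 = 7.267 ft.

7.27 ft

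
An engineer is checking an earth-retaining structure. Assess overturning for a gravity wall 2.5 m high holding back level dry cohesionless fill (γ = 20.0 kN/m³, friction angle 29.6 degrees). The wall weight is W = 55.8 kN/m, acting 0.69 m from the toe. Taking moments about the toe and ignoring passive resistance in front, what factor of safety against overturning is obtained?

K_a = tan²(45° − 29.6°/2) = 0.3387.
P_a = ½K_aγH² = 0.5×0.3387×20.0×2.5² = 21.17 kN/m, acting at H/3 = 0.8333 m above the base.
Overturning moment M_o = P_a × H/3 = 21.17 × 0.8333 = 17.64.
Resisting moment M_r = W × 0.69 = 55.8 × 0.69 = 38.50.
FS_overturning = M_r/M_o = 38.50/17.64 = 2.182.

2.18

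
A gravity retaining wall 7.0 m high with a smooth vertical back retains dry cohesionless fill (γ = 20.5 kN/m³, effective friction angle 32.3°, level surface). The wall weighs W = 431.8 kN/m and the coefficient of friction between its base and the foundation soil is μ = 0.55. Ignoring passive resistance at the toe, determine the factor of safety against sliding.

1.56

K_a = tan²(45° − 32.3°/2) = 0.3035.
P_a = ½K_aγH² = 0.5×0.3035×20.5×7.0² = 152.4 kN/m, acting at H/3 = 2.333 m above the base.
FS_sliding = μW / P_a = 0.55×431.8 / 152.4 = 1.558.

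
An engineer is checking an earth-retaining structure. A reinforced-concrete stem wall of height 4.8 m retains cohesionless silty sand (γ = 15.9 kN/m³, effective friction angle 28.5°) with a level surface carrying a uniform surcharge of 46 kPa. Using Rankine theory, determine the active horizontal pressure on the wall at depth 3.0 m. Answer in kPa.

K_a = (1 − sin φ)/(1 + sin φ) = 0.3540.
σ_v = γz + q = 15.9 × 3.0 + 46 = 93.70 kPa.
σ_h = K_a σ_v = 0.3540 × 93.70 = 33.17 kPa.

33.2 kPa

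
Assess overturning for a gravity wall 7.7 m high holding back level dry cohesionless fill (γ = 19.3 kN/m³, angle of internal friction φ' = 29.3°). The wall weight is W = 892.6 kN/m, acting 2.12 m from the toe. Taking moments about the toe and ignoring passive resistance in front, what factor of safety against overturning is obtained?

K_a = tan²(45° − 29.3°/2) = 0.3428.
P_a = ½K_aγH² = 0.5×0.3428×19.3×7.7² = 196.2 kN/m, acting at H/3 = 2.567 m above the base.
Overturning moment M_o = P_a × H/3 = 196.2 × 2.567 = 503.5.
Resisting moment M_r = W × 2.12 = 892.6 × 2.12 = 1892.
FS_overturning = M_r/M_o = 1892/503.5 = 3.759.

3.76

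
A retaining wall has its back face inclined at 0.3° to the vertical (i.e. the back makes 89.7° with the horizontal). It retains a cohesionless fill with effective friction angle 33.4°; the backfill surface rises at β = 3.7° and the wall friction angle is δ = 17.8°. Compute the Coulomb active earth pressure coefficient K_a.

0.275

K_a = sin²(α+φ) / [sin²α · sin(α−δ) · (1 + √{sin(φ+δ)sin(φ−β) / (sin(α−δ)sin(α+β))})²].
With α = 89.7°, φ = 33.4°, δ = 17.8°, β = 3.7°: K_a = 0.2752.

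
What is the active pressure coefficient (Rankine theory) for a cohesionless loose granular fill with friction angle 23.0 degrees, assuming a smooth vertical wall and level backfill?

0.438

K_a = (1 − sin φ)/(1 + sin φ) = (1 − sin 23.0°)/(1 + sin 23.0°) = 0.4381.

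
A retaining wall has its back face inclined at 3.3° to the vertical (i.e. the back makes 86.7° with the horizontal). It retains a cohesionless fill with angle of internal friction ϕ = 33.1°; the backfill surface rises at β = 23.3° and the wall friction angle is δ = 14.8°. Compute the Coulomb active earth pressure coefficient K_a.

0.420

K_a = sin²(α+φ) / [sin²α · sin(α−δ) · (1 + √{sin(φ+δ)sin(φ−β) / (sin(α−δ)sin(α+β))})²].
With α = 86.7°, φ = 33.1°, δ = 14.8°, β = 23.3°: K_a = 0.4198.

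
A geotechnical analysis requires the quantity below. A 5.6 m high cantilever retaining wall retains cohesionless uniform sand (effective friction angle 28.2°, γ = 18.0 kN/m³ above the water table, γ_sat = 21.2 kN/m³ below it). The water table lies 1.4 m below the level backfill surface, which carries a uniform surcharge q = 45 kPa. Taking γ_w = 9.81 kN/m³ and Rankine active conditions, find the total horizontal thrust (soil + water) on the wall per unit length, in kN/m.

K_a = tan²(45° − φ/2) = 0.3582.
γ' = 21.2 − 9.81 = 11.39 kN/m³. h₂ = H − d_w = 4.2 m.
σ'_h: at surface K_a·q = 16.12; at WT K_a(q+γd_w) = 25.14; at base K_a(q+γd_w+γ'h₂) = 42.28 kPa.
P₁ = ½(16.12+25.14)×1.4 = 28.88; P₂ = ½(25.14+42.28)×4.2 = 141.6; P_w = ½γ_w h₂² = 86.52.
Total = 28.88+141.6+86.52 = 257.0 kN/m.

257 kN/m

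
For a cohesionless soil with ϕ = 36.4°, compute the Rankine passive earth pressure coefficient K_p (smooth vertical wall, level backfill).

K_p = (1 + sin φ)/(1 − sin φ) = tan²(45° + 36.4°/2) = 3.919.

3.92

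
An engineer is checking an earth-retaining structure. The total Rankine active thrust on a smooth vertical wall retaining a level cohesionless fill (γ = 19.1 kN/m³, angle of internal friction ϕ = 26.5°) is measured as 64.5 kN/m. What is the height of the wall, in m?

K_a = 0.3829. P_a = ½ K_a γ H² ⇒ H = √(2P_a/(K_a γ)).
H = √(2×64.5/(0.3829×19.1)) = 4.200 m.

4.20 m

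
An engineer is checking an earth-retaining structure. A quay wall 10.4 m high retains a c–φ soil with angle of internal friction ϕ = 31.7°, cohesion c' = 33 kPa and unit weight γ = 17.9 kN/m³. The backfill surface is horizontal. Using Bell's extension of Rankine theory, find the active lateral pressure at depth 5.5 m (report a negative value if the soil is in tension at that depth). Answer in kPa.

K_a = (1 − sin φ)/(1 + sin φ) = 0.3111.
σ_a = K_a γ z − 2c√K_a = 0.3111×17.9×5.5 − 2×33×0.5577 = -6.186 kPa.

-6.19 kPa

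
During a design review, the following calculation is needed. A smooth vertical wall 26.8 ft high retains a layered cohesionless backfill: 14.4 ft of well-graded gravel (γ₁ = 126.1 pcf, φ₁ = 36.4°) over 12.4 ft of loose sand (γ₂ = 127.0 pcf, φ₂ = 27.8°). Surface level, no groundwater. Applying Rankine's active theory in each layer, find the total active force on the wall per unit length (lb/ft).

15100 lb/ft

K_a1 = tan²(45°−36.4°/2) = 0.2552; K_a2 = tan²(45°−27.8°/2) = 0.3639.
Layer 1: σ at base = K_a1 γ₁ h₁ = 463.3 psf; P₁ = ½×463.3×14.4 = 3336.
Layer 2: σ_v at top = γ₁h₁ = 1816; σ_h top = K_a2×1816 = 660.8; σ_h base = K_a2×(1816+127.0×12.4) = 1234.
P₂ = ½(660.8+1234)×12.4 = 11750. Total P_a = 3336+11750 = 15080 lb/ft.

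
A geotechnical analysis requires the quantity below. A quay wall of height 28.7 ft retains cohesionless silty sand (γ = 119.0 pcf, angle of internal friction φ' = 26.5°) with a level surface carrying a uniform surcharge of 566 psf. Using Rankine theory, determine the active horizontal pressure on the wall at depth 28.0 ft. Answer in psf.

K_a = (1 − sin φ)/(1 + sin φ) = 0.3829.
σ_v = γz + q = 119.0 × 28.0 + 566 = 3898 psf.
σ_h = K_a σ_v = 0.3829 × 3898 = 1493 psf.

1490 psf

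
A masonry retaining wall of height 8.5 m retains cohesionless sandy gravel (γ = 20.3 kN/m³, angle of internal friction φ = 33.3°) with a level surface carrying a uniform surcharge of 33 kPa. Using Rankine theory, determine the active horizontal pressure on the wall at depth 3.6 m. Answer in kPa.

K_a = (1 − sin φ)/(1 + sin φ) = 0.2911.
σ_v = γz + q = 20.3 × 3.6 + 33 = 106.1 kPa.
σ_h = K_a σ_v = 0.2911 × 106.1 = 30.88 kPa.

30.9 kPa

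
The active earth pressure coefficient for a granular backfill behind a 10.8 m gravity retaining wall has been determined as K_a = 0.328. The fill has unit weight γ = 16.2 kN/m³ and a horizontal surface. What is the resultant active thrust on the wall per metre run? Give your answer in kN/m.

310 kN/m

P = ½ K_a γ H² = 0.5 × 0.328 × 16.2 × 10.8² = 309.9 kN/m.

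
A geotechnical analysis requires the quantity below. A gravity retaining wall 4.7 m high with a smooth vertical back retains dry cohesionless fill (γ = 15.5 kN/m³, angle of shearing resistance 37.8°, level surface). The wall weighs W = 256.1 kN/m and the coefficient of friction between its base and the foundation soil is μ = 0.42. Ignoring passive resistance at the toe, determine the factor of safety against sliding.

2.62

K_a = tan²(45° − 37.8°/2) = 0.2400.
P_a = ½K_aγH² = 0.5×0.2400×15.5×4.7² = 41.09 kN/m, acting at H/3 = 1.567 m above the base.
FS_sliding = μW / P_a = 0.42×256.1 / 41.09 = 2.618.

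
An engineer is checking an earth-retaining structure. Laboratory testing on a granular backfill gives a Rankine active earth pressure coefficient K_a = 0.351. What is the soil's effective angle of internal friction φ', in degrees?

28.7°

K_a = tan²(45° − φ/2) ⇒ 45° − φ/2 = arctan(√0.351) = 30.64°.
φ = 2(45° − 30.64°) = 28.71°.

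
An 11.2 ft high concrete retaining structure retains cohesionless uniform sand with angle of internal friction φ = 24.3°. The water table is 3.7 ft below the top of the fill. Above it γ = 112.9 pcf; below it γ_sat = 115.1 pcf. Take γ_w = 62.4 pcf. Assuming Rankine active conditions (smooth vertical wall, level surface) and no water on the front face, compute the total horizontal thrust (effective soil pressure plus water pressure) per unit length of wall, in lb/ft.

K_a = tan²(45° − φ/2) = 0.4169.
γ' = 115.1 − 62.4 = 52.70 pcf. Depth below WT = 7.5 ft.
σ'_h at WT = K_a γ d_w = 174.2 psf; at base = 174.2 + K_a γ' × 7.5 = 338.9 psf.
P₁ (0–3.7 ft) = ½×174.2×3.7 = 322.2. P₂ (3.7–11.2 ft) = ½(174.2+338.9)×7.5 = 1924.
P_w = ½ γ_w h₂² = 0.5×62.4×7.5² = 1755. Total = 322.2+1924+1755 = 4001 lb/ft.

4000 lb/ft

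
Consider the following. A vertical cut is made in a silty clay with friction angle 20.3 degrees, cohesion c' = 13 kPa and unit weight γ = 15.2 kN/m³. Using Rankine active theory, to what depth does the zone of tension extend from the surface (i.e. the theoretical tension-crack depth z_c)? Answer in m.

K_a = tan²(45° − 20.3°/2) = 0.4849; √K_a = 0.6963.
The active pressure is zero where K_a γ z = 2c√K_a, so z_c = 2c/(γ√K_a) = 2×13/(15.2×0.6963) = 2.457 m.

2.46 m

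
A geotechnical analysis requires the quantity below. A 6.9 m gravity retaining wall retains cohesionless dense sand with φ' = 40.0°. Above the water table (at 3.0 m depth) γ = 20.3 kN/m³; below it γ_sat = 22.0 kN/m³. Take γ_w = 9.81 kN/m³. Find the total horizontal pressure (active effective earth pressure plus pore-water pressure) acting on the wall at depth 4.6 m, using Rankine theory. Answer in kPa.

33.2 kPa

K_a = (1 − sin φ)/(1 + sin φ) = 0.2174.
γ' = 22.0 − 9.81 = 12.19 kN/m³.
Effective vertical stress at 4.6 m: σ'_v = 20.3×3.0 + 12.19×1.60 = 80.40 kPa.
σ'_h = K_a σ'_v = 0.2174 × 80.40 = 17.48 kPa; u = γ_w × 1.60 = 15.70 kPa.
Total σ_h = 17.48 + 15.70 = 33.18 kPa.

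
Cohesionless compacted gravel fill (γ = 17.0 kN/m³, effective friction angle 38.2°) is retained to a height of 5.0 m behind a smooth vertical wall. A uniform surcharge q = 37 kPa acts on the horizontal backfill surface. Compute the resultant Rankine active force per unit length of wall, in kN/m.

K_a = tan²(45° − φ/2) = 0.2358.
Soil triangle: ½ K_a γ H² = 0.5×0.2358×17.0×5.0² = 50.10 kN/m.
Surcharge rectangle: K_a q H = 0.2358×37×5.0 = 43.62 kN/m.
Total = 50.10 + 43.62 = 93.72 kN/m.

93.7 kN/m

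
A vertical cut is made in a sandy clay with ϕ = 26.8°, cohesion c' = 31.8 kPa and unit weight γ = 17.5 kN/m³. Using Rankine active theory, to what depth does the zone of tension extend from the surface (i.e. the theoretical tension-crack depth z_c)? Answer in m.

K_a = tan²(45° − 26.8°/2) = 0.3785; √K_a = 0.6152.
The active pressure is zero where K_a γ z = 2c√K_a, so z_c = 2c/(γ√K_a) = 2×31.8/(17.5×0.6152) = 5.907 m.

5.91 m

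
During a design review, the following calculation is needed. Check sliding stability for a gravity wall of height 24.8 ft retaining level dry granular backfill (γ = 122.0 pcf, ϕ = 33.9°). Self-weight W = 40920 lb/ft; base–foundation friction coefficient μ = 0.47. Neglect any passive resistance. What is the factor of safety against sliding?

1.81

K_a = tan²(45° − 33.9°/2) = 0.2839.
P_a = ½K_aγH² = 0.5×0.2839×122.0×24.8² = 10650 lb/ft, acting at H/3 = 8.267 ft above the base.
FS_sliding = μW / P_a = 0.47×40920 / 10650 = 1.806.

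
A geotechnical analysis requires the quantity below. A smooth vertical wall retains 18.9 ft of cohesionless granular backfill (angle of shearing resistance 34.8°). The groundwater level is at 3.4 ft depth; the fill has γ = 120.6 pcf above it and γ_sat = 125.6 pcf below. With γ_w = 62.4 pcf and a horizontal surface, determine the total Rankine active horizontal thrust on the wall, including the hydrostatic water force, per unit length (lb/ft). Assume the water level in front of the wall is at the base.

K_a = tan²(45° − φ/2) = 0.2733.
γ' = 125.6 − 62.4 = 63.20 pcf. Depth below WT = 15.5 ft.
σ'_h at WT = K_a γ d_w = 112.1 psf; at base = 112.1 + K_a γ' × 15.5 = 379.8 psf.
P₁ (0–3.4 ft) = ½×112.1×3.4 = 190.5. P₂ (3.4–18.9 ft) = ½(112.1+379.8)×15.5 = 3812.
P_w = ½ γ_w h₂² = 0.5×62.4×15.5² = 7496. Total = 190.5+3812+7496 = 11500 lb/ft.

11500 lb/ft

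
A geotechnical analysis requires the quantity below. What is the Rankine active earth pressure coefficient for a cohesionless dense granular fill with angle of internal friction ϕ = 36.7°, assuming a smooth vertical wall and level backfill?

0.252

K_a = (1 − sin φ)/(1 + sin φ) = (1 − sin 36.7°)/(1 + sin 36.7°) = 0.2519.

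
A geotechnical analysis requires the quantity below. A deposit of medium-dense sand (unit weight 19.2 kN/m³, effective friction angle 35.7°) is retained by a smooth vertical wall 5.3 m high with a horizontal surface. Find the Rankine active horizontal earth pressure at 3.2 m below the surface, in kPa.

16.2 kPa

K_a = (1 − sin φ)/(1 + sin φ) = 0.2630.
σ_h = K_a γ z = 0.2630 × 19.2 × 3.2 = 16.16 kPa.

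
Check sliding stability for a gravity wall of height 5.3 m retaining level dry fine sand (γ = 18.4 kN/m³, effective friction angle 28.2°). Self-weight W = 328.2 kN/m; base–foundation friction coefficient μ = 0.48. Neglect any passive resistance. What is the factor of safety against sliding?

K_a = tan²(45° − 28.2°/2) = 0.3582.
P_a = ½K_aγH² = 0.5×0.3582×18.4×5.3² = 92.57 kN/m, acting at H/3 = 1.767 m above the base.
FS_sliding = μW / P_a = 0.48×328.2 / 92.57 = 1.702.

1.70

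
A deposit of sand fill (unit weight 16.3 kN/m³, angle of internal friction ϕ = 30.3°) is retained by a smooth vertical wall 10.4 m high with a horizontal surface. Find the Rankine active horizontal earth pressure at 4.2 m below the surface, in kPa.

22.5 kPa

K_a = (1 − sin φ)/(1 + sin φ) = 0.3293.
σ_h = K_a γ z = 0.3293 × 16.3 × 4.2 = 22.55 kPa.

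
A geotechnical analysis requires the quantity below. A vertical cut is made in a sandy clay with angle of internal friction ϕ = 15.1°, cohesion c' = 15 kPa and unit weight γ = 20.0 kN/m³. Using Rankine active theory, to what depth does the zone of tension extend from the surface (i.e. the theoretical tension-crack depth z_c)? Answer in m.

1.96 m

K_a = tan²(45° − 15.1°/2) = 0.5867; √K_a = 0.7659.
The active pressure is zero where K_a γ z = 2c√K_a, so z_c = 2c/(γ√K_a) = 2×15/(20.0×0.7659) = 1.958 m.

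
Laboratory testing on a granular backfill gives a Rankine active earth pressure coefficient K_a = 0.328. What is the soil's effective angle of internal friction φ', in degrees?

K_a = tan²(45° − φ/2) ⇒ 45° − φ/2 = arctan(√0.328) = 29.80°.
φ = 2(45° − 29.80°) = 30.40°.

30.4°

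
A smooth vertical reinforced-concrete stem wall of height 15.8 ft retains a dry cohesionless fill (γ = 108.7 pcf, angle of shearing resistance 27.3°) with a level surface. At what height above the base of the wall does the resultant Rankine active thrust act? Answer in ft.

5.27 ft

K_a = 0.3711.
The pressure distribution is triangular, so the resultant acts at H/3 above the base = 15.8/3 = 5.267 ft.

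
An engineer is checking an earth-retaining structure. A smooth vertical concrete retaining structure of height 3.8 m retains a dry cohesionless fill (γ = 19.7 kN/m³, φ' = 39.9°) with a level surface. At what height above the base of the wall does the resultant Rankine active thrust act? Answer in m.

K_a = 0.2184.
The pressure distribution is triangular, so the resultant acts at H/3 above the base = 3.8/3 = 1.267 m.

1.27 m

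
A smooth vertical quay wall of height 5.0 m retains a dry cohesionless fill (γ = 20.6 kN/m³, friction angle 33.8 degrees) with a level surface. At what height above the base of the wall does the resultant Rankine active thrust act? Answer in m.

1.67 m

K_a = 0.2851.
The pressure distribution is triangular, so the resultant acts at H/3 above the base = 5.0/3 = 1.667 m.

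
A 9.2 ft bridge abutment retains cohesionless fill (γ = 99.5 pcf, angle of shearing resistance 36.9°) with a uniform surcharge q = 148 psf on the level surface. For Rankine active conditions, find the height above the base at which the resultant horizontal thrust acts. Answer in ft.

K_a = 0.2497.
Triangular part P₁ = ½K_aγH² = 1051 at H/3 = 3.067 ft; rectangular part P₂ = K_a q H = 340.0 at H/2 = 4.600 ft.
ȳ = (P₁·3.067 + P₂·4.600)/(P₁+P₂) = 3.441 ft.

3.44 ft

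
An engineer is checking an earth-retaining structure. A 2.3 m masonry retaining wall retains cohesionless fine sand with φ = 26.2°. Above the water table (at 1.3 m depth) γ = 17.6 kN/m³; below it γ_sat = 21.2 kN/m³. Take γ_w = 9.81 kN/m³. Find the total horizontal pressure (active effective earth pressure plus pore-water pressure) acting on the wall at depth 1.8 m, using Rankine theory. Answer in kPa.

K_a = (1 − sin φ)/(1 + sin φ) = 0.3874.
γ' = 21.2 − 9.81 = 11.39 kN/m³.
Effective vertical stress at 1.8 m: σ'_v = 17.6×1.3 + 11.39×0.500 = 28.58 kPa.
σ'_h = K_a σ'_v = 0.3874 × 28.58 = 11.07 kPa; u = γ_w × 0.500 = 4.905 kPa.
Total σ_h = 11.07 + 4.905 = 15.98 kPa.

16.0 kPa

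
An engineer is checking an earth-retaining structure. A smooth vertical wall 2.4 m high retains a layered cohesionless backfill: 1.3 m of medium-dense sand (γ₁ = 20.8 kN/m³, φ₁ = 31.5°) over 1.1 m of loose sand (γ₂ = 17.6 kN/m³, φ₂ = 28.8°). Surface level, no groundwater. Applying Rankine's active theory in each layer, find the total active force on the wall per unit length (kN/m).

19.6 kN/m

K_a1 = tan²(45°−31.5°/2) = 0.3136; K_a2 = tan²(45°−28.8°/2) = 0.3498.
Layer 1: σ at base = K_a1 γ₁ h₁ = 8.481 kPa; P₁ = ½×8.481×1.3 = 5.512.
Layer 2: σ_v at top = γ₁h₁ = 27.04; σ_h top = K_a2×27.04 = 9.457; σ_h base = K_a2×(27.04+17.6×1.1) = 16.23.
P₂ = ½(9.457+16.23)×1.1 = 14.13. Total P_a = 5.512+14.13 = 19.64 kN/m.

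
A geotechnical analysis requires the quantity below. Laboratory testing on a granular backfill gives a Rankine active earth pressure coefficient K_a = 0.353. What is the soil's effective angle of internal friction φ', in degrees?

K_a = tan²(45° − φ/2) ⇒ 45° − φ/2 = arctan(√0.353) = 30.72°.
φ = 2(45° − 30.72°) = 28.57°.

28.6°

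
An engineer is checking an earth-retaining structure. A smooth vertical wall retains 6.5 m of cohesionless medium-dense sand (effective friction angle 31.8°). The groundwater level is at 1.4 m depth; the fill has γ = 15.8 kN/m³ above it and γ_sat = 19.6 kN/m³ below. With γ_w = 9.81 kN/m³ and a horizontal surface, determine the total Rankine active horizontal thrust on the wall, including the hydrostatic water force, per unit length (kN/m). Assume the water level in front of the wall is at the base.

207 kN/m

K_a = tan²(45° − φ/2) = 0.3098.
γ' = 19.6 − 9.81 = 9.790 kN/m³. Depth below WT = 5.1 m.
σ'_h at WT = K_a γ d_w = 6.853 kPa; at base = 6.853 + K_a γ' × 5.1 = 22.32 kPa.
P₁ (0–1.4 m) = ½×6.853×1.4 = 4.797. P₂ (1.4–6.5 m) = ½(6.853+22.32)×5.1 = 74.39.
P_w = ½ γ_w h₂² = 0.5×9.81×5.1² = 127.6. Total = 4.797+74.39+127.6 = 206.8 kN/m.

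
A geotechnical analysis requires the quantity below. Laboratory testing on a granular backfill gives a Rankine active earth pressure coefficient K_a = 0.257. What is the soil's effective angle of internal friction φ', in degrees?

36.2°

K_a = tan²(45° − φ/2) ⇒ 45° − φ/2 = arctan(√0.257) = 26.88°.
φ = 2(45° − 26.88°) = 36.23°.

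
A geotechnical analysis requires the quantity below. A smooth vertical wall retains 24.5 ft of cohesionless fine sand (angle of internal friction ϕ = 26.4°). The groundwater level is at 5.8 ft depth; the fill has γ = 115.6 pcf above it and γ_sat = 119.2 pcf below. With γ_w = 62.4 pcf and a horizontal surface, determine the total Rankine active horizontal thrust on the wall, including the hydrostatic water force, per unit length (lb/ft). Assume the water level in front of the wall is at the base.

K_a = tan²(45° − φ/2) = 0.3844.
γ' = 119.2 − 62.4 = 56.80 pcf. Depth below WT = 18.7 ft.
σ'_h at WT = K_a γ d_w = 257.8 psf; at base = 257.8 + K_a γ' × 18.7 = 666.1 psf.
P₁ (0–5.8 ft) = ½×257.8×5.8 = 747.5. P₂ (5.8–24.5 ft) = ½(257.8+666.1)×18.7 = 8638.
P_w = ½ γ_w h₂² = 0.5×62.4×18.7² = 10910. Total = 747.5+8638+10910 = 20300 lb/ft.

20300 lb/ft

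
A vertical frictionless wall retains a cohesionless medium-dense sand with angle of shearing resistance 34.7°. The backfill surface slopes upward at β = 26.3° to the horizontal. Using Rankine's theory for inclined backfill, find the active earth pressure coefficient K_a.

0.385

K_a = cos β · (cos β − √(cos²β − cos²φ)) / (cos β + √(cos²β − cos²φ)).
cos β = 0.8965, cos φ = 0.8221, √(cos²β − cos²φ) = 0.3574.
K_a = 0.8965 × (0.8965 − 0.3574)/(0.8965 + 0.3574) = 0.3854.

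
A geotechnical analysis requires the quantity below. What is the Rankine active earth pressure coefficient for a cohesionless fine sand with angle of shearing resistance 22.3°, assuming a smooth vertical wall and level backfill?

0.450

K_a = tan²(45° − φ/2) = tan²(33.85°) = 0.4498.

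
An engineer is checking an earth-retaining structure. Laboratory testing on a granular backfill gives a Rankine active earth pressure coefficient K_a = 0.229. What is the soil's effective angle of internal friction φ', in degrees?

38.9°

K_a = tan²(45° − φ/2) ⇒ 45° − φ/2 = arctan(√0.229) = 25.57°.
φ = 2(45° − 25.57°) = 38.85°.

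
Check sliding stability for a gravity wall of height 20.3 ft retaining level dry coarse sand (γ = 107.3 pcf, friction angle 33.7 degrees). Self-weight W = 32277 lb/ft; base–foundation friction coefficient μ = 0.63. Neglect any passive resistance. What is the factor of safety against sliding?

3.21

K_a = tan²(45° − 33.7°/2) = 0.2863.
P_a = ½K_aγH² = 0.5×0.2863×107.3×20.3² = 6330 lb/ft, acting at H/3 = 6.767 ft above the base.
FS_sliding = μW / P_a = 0.63×32277 / 6330 = 3.213.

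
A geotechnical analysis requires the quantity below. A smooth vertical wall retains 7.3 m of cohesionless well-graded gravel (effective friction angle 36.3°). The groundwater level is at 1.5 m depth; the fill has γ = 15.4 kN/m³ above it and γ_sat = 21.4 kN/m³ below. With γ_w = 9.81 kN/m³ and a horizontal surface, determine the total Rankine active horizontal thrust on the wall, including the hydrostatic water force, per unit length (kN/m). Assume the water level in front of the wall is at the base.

254 kN/m

K_a = tan²(45° − φ/2) = 0.2563.
γ' = 21.4 − 9.81 = 11.59 kN/m³. Depth below WT = 5.8 m.
σ'_h at WT = K_a γ d_w = 5.920 kPa; at base = 5.920 + K_a γ' × 5.8 = 23.15 kPa.
P₁ (0–1.5 m) = ½×5.920×1.5 = 4.440. P₂ (1.5–7.3 m) = ½(5.920+23.15)×5.8 = 84.29.
P_w = ½ γ_w h₂² = 0.5×9.81×5.8² = 165.0. Total = 4.440+84.29+165.0 = 253.7 kN/m.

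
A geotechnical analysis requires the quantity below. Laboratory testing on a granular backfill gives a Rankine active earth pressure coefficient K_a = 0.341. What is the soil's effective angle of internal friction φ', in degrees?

29.4°

K_a = tan²(45° − φ/2) ⇒ 45° − φ/2 = arctan(√0.341) = 30.28°.
φ = 2(45° − 30.28°) = 29.43°.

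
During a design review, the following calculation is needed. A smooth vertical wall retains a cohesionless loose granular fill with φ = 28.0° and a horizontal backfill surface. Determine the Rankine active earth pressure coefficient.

0.361

K_a = tan²(45° − φ/2) = tan²(31.00°) = 0.3610.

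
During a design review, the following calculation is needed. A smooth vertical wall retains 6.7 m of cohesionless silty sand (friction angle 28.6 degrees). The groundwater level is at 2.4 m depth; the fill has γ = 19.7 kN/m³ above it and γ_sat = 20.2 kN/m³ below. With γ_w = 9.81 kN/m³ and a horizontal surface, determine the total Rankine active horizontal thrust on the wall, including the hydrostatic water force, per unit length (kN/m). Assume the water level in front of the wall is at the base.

K_a = tan²(45° − φ/2) = 0.3525.
γ' = 20.2 − 9.81 = 10.39 kN/m³. Depth below WT = 4.3 m.
σ'_h at WT = K_a γ d_w = 16.67 kPa; at base = 16.67 + K_a γ' × 4.3 = 32.42 kPa.
P₁ (0–2.4 m) = ½×16.67×2.4 = 20.00. P₂ (2.4–6.7 m) = ½(16.67+32.42)×4.3 = 105.5.
P_w = ½ γ_w h₂² = 0.5×9.81×4.3² = 90.69. Total = 20.00+105.5+90.69 = 216.2 kN/m.

216 kN/m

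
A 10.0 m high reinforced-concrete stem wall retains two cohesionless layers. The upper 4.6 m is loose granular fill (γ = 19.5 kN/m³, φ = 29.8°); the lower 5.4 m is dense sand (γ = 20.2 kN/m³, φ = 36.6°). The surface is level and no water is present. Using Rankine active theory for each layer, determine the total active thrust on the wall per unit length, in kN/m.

266 kN/m

K_a1 = tan²(45°−29.8°/2) = 0.3360; K_a2 = tan²(45°−36.6°/2) = 0.2530.
Layer 1: σ at base = K_a1 γ₁ h₁ = 30.14 kPa; P₁ = ½×30.14×4.6 = 69.33.
Layer 2: σ_v at top = γ₁h₁ = 89.70; σ_h top = K_a2×89.70 = 22.69; σ_h base = K_a2×(89.70+20.2×5.4) = 50.28.
P₂ = ½(22.69+50.28)×5.4 = 197.0. Total P_a = 69.33+197.0 = 266.4 kN/m.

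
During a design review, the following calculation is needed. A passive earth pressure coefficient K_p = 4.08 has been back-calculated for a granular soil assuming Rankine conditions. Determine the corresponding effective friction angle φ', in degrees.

37.3°

K_p = (1+sin φ)/(1−sin φ) ⇒ sin φ = (K_p − 1)/(K_p + 1) = 0.6063.
φ = arcsin(0.6063) = 37.32°.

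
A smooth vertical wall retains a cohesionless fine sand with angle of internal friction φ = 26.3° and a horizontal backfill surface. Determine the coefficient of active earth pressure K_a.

K_a = tan²(45° − φ/2) = tan²(31.85°) = 0.3859.

0.386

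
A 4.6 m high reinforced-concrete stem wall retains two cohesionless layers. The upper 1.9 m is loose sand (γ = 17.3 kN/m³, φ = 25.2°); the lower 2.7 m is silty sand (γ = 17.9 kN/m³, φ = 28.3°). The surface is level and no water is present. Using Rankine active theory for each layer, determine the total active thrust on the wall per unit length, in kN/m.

K_a1 = tan²(45°−25.2°/2) = 0.4027; K_a2 = tan²(45°−28.3°/2) = 0.3568.
Layer 1: σ at base = K_a1 γ₁ h₁ = 13.24 kPa; P₁ = ½×13.24×1.9 = 12.58.
Layer 2: σ_v at top = γ₁h₁ = 32.87; σ_h top = K_a2×32.87 = 11.73; σ_h base = K_a2×(32.87+17.9×2.7) = 28.97.
P₂ = ½(11.73+28.97)×2.7 = 54.94. Total P_a = 12.58+54.94 = 67.52 kN/m.

67.5 kN/m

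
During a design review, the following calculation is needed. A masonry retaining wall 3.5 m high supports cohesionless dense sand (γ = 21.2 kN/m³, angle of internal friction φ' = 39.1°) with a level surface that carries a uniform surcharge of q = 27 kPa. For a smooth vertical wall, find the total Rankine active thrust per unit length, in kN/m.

50.8 kN/m

K_a = tan²(45° − φ/2) = 0.2265.
Soil triangle: ½ K_a γ H² = 0.5×0.2265×21.2×3.5² = 29.41 kN/m.
Surcharge rectangle: K_a q H = 0.2265×27×3.5 = 21.40 kN/m.
Total = 29.41 + 21.40 = 50.81 kN/m.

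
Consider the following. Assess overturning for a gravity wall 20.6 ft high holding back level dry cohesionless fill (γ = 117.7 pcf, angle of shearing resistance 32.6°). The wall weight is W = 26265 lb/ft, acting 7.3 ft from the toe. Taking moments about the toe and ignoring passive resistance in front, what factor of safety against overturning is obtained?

3.73

K_a = tan²(45° − 32.6°/2) = 0.2997.
P_a = ½K_aγH² = 0.5×0.2997×117.7×20.6² = 7486 lb/ft, acting at H/3 = 6.867 ft above the base.
Overturning moment M_o = P_a × H/3 = 7486 × 6.867 = 51400.
Resisting moment M_r = W × 7.3 = 26265 × 7.3 = 191700.
FS_overturning = M_r/M_o = 191700/51400 = 3.730.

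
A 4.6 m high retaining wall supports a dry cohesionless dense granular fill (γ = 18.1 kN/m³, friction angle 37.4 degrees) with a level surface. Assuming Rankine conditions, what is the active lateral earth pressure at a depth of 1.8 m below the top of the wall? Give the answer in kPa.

7.96 kPa

K_a = (1 − sin φ)/(1 + sin φ) = 0.2443.
σ_h = K_a γ z = 0.2443 × 18.1 × 1.8 = 7.958 kPa.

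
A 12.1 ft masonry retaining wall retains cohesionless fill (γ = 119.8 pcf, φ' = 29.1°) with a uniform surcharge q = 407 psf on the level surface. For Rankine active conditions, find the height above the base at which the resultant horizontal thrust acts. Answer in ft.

K_a = 0.3456.
Triangular part P₁ = ½K_aγH² = 3031 at H/3 = 4.033 ft; rectangular part P₂ = K_a q H = 1702 at H/2 = 6.050 ft.
ȳ = (P₁·4.033 + P₂·6.050)/(P₁+P₂) = 4.759 ft.

4.76 ft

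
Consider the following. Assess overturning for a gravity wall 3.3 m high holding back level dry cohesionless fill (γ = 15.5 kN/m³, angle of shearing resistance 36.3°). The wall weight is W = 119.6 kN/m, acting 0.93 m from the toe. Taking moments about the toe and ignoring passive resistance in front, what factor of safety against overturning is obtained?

K_a = tan²(45° − 36.3°/2) = 0.2563.
P_a = ½K_aγH² = 0.5×0.2563×15.5×3.3² = 21.63 kN/m, acting at H/3 = 1.100 m above the base.
Overturning moment M_o = P_a × H/3 = 21.63 × 1.100 = 23.79.
Resisting moment M_r = W × 0.93 = 119.6 × 0.93 = 111.2.
FS_overturning = M_r/M_o = 111.2/23.79 = 4.675.

4.68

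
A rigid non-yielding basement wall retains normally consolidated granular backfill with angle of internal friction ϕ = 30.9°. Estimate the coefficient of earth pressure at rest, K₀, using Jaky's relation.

0.486

K₀ = 1 − sin φ' = 1 − sin 30.9° = 0.4865.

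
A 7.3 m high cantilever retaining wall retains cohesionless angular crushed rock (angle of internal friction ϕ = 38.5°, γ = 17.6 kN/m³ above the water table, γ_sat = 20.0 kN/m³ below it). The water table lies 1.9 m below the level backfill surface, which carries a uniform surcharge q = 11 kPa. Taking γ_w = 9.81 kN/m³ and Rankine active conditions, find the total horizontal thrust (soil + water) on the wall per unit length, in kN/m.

K_a = tan²(45° − φ/2) = 0.2327.
γ' = 20.0 − 9.81 = 10.19 kN/m³. h₂ = H − d_w = 5.4 m.
σ'_h: at surface K_a·q = 2.559; at WT K_a(q+γd_w) = 10.34; at base K_a(q+γd_w+γ'h₂) = 23.14 kPa.
P₁ = ½(2.559+10.34)×1.9 = 12.25; P₂ = ½(10.34+23.14)×5.4 = 90.40; P_w = ½γ_w h₂² = 143.0.
Total = 12.25+90.40+143.0 = 245.7 kN/m.

246 kN/m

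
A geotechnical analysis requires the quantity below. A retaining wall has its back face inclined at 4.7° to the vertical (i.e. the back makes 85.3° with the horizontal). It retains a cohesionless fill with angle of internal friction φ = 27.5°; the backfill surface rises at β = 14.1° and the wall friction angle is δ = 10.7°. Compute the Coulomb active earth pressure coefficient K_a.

0.461

K_a = sin²(α+φ) / [sin²α · sin(α−δ) · (1 + √{sin(φ+δ)sin(φ−β) / (sin(α−δ)sin(α+β))})²].
With α = 85.3°, φ = 27.5°, δ = 10.7°, β = 14.1°: K_a = 0.4605.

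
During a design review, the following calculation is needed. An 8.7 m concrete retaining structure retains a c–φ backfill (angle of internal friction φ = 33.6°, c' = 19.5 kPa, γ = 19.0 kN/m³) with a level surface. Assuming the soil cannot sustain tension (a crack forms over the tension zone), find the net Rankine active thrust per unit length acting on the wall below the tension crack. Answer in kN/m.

K_a = 0.2875; √K_a = 0.5362.
Tension-crack depth z_c = 2c/(γ√K_a) = 2×19.5/(19.0×0.5362) = 3.828 m.
σ_a at base = K_a γ H − 2c√K_a = 0.2875×19.0×8.7 − 2×19.5×0.5362 = 26.61 kPa.
P_a = ½ × 26.61 × (H − z_c) = 0.5×26.61×4.872 = 64.83 kN/m.

64.8 kN/m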